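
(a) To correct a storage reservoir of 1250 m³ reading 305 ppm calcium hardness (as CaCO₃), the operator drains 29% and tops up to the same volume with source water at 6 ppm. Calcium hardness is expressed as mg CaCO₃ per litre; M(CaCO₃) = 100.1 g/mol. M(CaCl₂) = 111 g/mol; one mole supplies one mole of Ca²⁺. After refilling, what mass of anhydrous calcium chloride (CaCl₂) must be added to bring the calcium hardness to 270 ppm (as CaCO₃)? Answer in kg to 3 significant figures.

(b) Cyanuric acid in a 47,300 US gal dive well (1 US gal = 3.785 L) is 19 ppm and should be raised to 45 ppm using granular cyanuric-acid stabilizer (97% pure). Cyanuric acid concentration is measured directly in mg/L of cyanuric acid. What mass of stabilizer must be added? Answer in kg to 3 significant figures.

(a) Volume: 1250 m³ = 1,250,000 L.
(a) After draining 29% and refilling: 305 × 0.71 + 6 × 0.29 = 218.29 ppm.
(a) Deficit to target: 270 − 218.29 = 51.71 mg/L.
(a) As CaCO₃: 51.71 mg/L × 1,250,000 L = 64,640 g; ÷ 100.1 = 645.7 mol Ca²⁺.
(a) Mass: 645.7 × 111 = 71,680 g.

(b) Volume: 47,300 US gal × 3.785 L/gal = 179,030 L.
(b) CYA to add: (45 − 19) = 26 mg/L × 179,030 L = 4655 g cyanuric acid.
(b) At 97% purity: 4655 / 0.97 = 4799 g product.

(a) 71.7 kg; (b) 4.80 kg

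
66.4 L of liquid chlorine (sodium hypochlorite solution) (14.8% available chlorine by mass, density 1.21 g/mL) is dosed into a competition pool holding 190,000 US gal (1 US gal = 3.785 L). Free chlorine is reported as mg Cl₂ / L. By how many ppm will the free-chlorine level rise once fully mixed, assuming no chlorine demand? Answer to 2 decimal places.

16.53 ppm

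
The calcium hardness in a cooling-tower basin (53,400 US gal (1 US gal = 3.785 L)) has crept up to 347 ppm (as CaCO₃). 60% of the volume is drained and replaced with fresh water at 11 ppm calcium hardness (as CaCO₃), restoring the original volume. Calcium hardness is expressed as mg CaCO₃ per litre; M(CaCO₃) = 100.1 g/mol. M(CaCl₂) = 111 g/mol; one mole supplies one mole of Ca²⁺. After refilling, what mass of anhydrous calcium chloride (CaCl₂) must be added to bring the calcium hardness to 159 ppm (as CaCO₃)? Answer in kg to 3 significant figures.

3.05 kg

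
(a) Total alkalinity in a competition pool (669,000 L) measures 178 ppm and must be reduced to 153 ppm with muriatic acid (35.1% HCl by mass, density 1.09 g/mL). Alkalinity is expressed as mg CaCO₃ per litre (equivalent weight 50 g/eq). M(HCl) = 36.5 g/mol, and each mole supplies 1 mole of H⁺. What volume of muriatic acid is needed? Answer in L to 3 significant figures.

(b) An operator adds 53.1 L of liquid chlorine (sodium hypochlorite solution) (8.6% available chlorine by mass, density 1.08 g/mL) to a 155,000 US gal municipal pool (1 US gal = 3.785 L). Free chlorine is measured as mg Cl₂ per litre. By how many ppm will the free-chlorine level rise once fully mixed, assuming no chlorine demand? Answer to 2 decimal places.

(a) 31.9 L; (b) 8.41 ppm

(a) Alkalinity to neutralize: (178 − 153) = 25 mg/L as CaCO₃ × 669,000 L = 16,720 g as CaCO₃.
(a) Equivalents of H⁺ required: 16,720 ÷ 50 g/eq = 334.5 eq = 334.5 mol HCl.
(a) Mass of HCl: 334.5 × 36.5 = 12,210 g.
(a) Mass of 35.1% solution: 12,210 / 0.351 = 34,780 g.
(a) Volume: 34,780 g ÷ 1.09 g/mL = 31,910 mL.

(b) Volume: 155,000 US gal × 3.785 L/gal = 586,675 L.
(b) Mass of solution: 53.1 L × 1000 mL/L × 1.08 g/mL = 57,350 g.
(b) Available chlorine delivered: 57,350 g × 0.086 = 4932 g as Cl₂.
(b) Concentration rise: 4932 g / 586,675 L = 8.407 mg/L = 8.41 ppm.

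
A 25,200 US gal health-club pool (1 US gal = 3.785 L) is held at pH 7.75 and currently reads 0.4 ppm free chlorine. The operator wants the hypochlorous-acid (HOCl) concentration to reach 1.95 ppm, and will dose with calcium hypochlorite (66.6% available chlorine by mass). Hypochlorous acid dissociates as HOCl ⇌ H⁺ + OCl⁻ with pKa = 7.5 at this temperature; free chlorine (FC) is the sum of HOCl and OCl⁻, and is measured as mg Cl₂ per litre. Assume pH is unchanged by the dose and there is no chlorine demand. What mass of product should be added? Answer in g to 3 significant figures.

719 g

Volume: 25,200 US gal × 3.785 L/gal = 95,382 L.
[OCl⁻]/[HOCl] = 10^(pH − pKa) = 10^(7.75 − 7.5) = 1.778; fraction as HOCl = 1/(1 + 1.778) = 0.3599.
Free chlorine required for 1.95 ppm HOCl: 1.95 / 0.3599 = 5.418 ppm.
FC to add: 5.418 − 0.4 = 5.018 mg/L as Cl₂.
Cl₂ equivalent: 5.018 mg/L × 95,382 L = 478.6 g.
Product at 66.6% available Cl: 478.6 / 0.666 = 718.6 g.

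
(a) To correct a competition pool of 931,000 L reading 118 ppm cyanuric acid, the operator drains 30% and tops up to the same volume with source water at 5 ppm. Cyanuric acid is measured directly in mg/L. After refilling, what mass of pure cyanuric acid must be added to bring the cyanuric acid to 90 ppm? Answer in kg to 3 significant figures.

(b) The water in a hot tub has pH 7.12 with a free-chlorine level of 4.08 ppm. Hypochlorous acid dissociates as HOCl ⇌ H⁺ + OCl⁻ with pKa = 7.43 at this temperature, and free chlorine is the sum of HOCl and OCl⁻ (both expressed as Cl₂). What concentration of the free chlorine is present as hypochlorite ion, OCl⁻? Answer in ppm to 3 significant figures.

(a) 5.49 kg; (b) 1.34 ppm

(a) After draining 30% and refilling: 118 × 0.70 + 5 × 0.30 = 84.1 ppm.
(a) Deficit to target: 90 − 84.1 = 5.9 mg/L.
(a) Mass: 5.9 mg/L × 931,000 L = 5493 g cyanuric acid.

(b) [OCl⁻]/[HOCl] = 10^(pH − pKa) = 10^(7.12 − 7.43) = 10^-0.31 = 0.4898.
(b) Fraction as HOCl = 1 / (1 + 0.4898) = 0.6712.
(b) OCl⁻ = (1 − 0.6712) × 4.08 ppm = 1.341 ppm.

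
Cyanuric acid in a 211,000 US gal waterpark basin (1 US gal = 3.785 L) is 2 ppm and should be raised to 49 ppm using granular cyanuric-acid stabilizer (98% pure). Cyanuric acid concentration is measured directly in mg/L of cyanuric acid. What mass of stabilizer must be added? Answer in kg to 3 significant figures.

Volume: 211,000 US gal × 3.785 L/gal = 798,635 L.
CYA to add: (49 − 2) = 47 mg/L × 798,635 L = 37,540 g cyanuric acid.
At 98% purity: 37,540 / 0.98 = 38,300 g product.

38.3 kg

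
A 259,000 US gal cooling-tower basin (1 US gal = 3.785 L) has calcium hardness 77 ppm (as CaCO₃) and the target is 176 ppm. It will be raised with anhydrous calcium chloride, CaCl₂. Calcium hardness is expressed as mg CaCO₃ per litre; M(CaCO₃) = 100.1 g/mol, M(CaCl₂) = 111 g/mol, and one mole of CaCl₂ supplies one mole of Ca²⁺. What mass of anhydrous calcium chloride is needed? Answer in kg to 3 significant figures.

Volume: 259,000 US gal × 3.785 L/gal = 980,315 L.
Hardness to add: (176 − 77) = 99 mg/L as CaCO₃ × 980,315 L = 97,050 g as CaCO₃.
Moles of Ca²⁺ (1 mol Ca²⁺ ≡ 1 mol CaCO₃): 97,050 / 100.1 g/mol = 969.5 mol.
Mass of CaCl₂: 969.5 × 111 = 107,600 g.

108 kg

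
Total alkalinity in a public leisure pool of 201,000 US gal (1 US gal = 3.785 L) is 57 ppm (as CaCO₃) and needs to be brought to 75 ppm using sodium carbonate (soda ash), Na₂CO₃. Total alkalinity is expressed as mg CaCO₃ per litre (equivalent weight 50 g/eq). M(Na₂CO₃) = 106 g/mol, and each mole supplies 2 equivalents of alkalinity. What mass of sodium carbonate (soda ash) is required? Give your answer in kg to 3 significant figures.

14.5 kg

Volume: 201,000 US gal × 3.785 L/gal = 760,785 L.
Alkalinity to add: (75 − 57) = 18 mg/L as CaCO₃ × 760,785 L = 13,690 g as CaCO₃.
Equivalents: 13,690 g ÷ 50 g/eq = 273.9 eq.
Each mole of Na₂CO₃ supplies 2 eq, so 273.9 / 2 = 136.9 mol.
Mass: 136.9 mol × 106 g/mol = 14,520 g.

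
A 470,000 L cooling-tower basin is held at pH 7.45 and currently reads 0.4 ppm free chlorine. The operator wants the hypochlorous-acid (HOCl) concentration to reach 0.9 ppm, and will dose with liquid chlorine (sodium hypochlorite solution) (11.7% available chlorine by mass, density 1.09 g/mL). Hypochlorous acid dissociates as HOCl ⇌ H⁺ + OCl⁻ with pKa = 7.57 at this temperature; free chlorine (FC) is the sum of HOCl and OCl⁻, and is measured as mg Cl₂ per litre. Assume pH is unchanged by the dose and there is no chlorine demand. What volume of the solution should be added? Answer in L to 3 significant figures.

[OCl⁻]/[HOCl] = 10^(pH − pKa) = 10^(7.45 − 7.57) = 0.7586; fraction as HOCl = 1/(1 + 0.7586) = 0.5686.
Free chlorine required for 0.9 ppm HOCl: 0.9 / 0.5686 = 1.583 ppm.
FC to add: 1.583 − 0.4 = 1.183 mg/L as Cl₂.
Cl₂ equivalent: 1.183 mg/L × 470,000 L = 555.9 g.
Product at 11.7% available Cl: 555.9 / 0.117 = 4751 g.
Volume: 4751 g ÷ 1.09 g/mL = 4359 mL.

4.36 L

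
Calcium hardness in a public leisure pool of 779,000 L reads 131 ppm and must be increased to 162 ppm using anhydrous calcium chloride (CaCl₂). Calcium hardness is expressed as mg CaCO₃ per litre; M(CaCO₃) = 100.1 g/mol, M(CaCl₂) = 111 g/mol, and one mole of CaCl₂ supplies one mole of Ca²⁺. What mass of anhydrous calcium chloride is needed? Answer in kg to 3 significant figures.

26.8 kg

Hardness to add: (162 − 131) = 31 mg/L as CaCO₃ × 779,000 L = 24,150 g as CaCO₃.
Moles of Ca²⁺ (1 mol Ca²⁺ ≡ 1 mol CaCO₃): 24,150 / 100.1 g/mol = 241.2 mol.
Mass of CaCl₂: 241.2 × 111 = 26,780 g.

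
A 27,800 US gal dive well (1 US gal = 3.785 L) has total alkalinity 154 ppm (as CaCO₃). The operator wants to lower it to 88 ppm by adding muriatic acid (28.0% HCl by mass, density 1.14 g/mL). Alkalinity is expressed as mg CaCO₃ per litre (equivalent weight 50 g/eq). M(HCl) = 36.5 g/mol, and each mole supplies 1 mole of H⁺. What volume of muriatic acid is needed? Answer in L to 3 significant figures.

Volume: 27,800 US gal × 3.785 L/gal = 105,223 L.
Alkalinity to neutralize: (154 − 88) = 66 mg/L as CaCO₃ × 105,223 L = 6945 g as CaCO₃.
Equivalents of H⁺ required: 6945 ÷ 50 g/eq = 138.9 eq = 138.9 mol HCl.
Mass of HCl: 138.9 × 36.5 = 5070 g.
Mass of 28.0% solution: 5070 / 0.28 = 18,110 g.
Volume: 18,110 g ÷ 1.14 g/mL = 15,880 mL.

15.9 L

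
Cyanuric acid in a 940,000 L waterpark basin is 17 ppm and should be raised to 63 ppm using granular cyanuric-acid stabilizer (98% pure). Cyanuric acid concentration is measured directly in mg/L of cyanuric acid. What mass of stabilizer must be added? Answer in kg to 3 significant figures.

CYA to add: (63 − 17) = 46 mg/L × 940,000 L = 43,240 g cyanuric acid.
At 98% purity: 43,240 / 0.98 = 44,120 g product.

44.1 kg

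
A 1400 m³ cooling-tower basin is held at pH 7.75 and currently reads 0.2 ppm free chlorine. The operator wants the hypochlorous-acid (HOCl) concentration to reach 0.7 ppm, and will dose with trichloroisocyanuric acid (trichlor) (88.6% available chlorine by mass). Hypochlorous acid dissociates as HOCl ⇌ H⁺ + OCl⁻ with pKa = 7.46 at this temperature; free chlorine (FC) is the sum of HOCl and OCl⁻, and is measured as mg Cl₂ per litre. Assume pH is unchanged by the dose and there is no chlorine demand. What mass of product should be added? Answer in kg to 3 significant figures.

2.95 kg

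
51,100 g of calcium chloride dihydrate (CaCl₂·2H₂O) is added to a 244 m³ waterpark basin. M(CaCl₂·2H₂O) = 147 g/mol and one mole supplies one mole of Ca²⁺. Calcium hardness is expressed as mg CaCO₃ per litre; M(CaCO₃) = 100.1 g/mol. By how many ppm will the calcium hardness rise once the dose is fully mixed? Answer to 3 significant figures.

143 ppm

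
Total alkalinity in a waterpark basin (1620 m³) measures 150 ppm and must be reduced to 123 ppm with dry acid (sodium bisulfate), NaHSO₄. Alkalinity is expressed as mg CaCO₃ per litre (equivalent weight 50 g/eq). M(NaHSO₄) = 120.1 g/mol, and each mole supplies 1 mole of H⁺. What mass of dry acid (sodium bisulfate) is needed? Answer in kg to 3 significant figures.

105 kg

Volume: 1620 m³ = 1,620,000 L.
Alkalinity to neutralize: (150 − 123) = 27 mg/L as CaCO₃ × 1,620,000 L = 43,740 g as CaCO₃.
Equivalents of H⁺ required: 43,740 ÷ 50 g/eq = 874.8 eq = 874.8 mol NaHSO₄.
Mass of NaHSO₄: 874.8 × 120.1 = 105,100 g.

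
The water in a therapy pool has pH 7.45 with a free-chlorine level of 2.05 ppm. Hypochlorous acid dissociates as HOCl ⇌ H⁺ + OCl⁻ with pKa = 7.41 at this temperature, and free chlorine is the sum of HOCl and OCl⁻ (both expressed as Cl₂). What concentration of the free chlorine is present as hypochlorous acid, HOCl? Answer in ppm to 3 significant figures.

0.978 ppm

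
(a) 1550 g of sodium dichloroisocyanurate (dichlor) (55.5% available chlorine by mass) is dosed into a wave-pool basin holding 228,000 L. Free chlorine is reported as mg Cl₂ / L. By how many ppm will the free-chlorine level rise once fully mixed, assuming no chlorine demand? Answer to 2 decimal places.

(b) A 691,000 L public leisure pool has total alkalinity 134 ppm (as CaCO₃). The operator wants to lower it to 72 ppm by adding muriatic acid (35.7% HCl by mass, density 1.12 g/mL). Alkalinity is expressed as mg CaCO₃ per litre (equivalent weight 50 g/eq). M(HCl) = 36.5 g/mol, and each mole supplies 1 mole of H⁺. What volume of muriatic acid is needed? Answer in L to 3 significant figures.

(a) Available chlorine delivered: 1550 g × 0.555 = 860.3 g as Cl₂.
(a) Concentration rise: 860.3 g / 228,000 L = 3.773 mg/L = 3.77 ppm.

(b) Alkalinity to neutralize: (134 − 72) = 62 mg/L as CaCO₃ × 691,000 L = 42,840 g as CaCO₃.
(b) Equivalents of H⁺ required: 42,840 ÷ 50 g/eq = 856.8 eq = 856.8 mol HCl.
(b) Mass of HCl: 856.8 × 36.5 = 31,270 g.
(b) Mass of 35.7% solution: 31,270 / 0.357 = 87,600 g.
(b) Volume: 87,600 g ÷ 1.12 g/mL = 78,220 mL.

(a) 3.77 ppm; (b) 78.2 L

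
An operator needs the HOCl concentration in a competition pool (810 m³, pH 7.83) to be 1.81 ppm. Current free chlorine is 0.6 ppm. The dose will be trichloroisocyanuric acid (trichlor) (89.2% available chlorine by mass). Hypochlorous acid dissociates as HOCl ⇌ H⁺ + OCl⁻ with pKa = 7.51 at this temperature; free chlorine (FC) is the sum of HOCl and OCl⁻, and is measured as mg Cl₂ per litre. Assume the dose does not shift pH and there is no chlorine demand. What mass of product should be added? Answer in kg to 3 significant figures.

4.53 kg

Volume: 810 m³ = 810,000 L.
[OCl⁻]/[HOCl] = 10^(pH − pKa) = 10^(7.83 − 7.51) = 2.089; fraction as HOCl = 1/(1 + 2.089) = 0.3237.
Free chlorine required for 1.81 ppm HOCl: 1.81 / 0.3237 = 5.592 ppm.
FC to add: 5.592 − 0.6 = 4.992 mg/L as Cl₂.
Cl₂ equivalent: 4.992 mg/L × 810,000 L = 4043 g.
Product at 89.2% available Cl: 4043 / 0.892 = 4533 g.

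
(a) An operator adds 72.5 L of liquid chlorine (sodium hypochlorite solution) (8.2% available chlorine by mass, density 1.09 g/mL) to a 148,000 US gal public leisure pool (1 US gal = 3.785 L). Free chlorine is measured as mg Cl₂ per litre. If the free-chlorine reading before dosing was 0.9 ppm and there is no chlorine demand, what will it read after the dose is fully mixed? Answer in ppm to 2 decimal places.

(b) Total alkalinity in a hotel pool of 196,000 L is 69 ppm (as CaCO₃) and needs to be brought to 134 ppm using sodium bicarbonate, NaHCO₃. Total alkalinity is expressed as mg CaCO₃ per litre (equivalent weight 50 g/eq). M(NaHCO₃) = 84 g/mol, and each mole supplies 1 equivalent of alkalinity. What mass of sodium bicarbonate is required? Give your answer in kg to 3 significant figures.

(a) Volume: 148,000 US gal × 3.785 L/gal = 560,180 L.
(a) Mass of solution: 72.5 L × 1000 mL/L × 1.09 g/mL = 79,020 g.
(a) Available chlorine delivered: 79,020 g × 0.082 = 6480 g as Cl₂.
(a) Concentration rise: 6480 g / 560,180 L = 11.57 mg/L = 11.57 ppm.
(a) Final FC: 0.9 + 11.57 = 12.47 ppm.

(b) Alkalinity to add: (134 − 69) = 65 mg/L as CaCO₃ × 196,000 L = 12,740 g as CaCO₃.
(b) Equivalents: 12,740 g ÷ 50 g/eq = 254.8 eq.
(b) NaHCO₃ supplies 1 eq per mole → 254.8 mol.
(b) Mass: 254.8 mol × 84 g/mol = 21,400 g.

(a) 12.47 ppm; (b) 21.4 kg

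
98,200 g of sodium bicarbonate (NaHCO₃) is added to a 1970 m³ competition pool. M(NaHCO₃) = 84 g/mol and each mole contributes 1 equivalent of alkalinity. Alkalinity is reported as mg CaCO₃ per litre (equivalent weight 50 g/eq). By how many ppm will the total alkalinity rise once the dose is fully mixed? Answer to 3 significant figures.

29.7 ppm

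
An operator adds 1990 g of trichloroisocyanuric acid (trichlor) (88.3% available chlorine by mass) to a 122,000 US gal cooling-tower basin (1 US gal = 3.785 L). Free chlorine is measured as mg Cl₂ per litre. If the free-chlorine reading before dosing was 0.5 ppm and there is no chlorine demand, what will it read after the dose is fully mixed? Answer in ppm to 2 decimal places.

4.31 ppm

Volume: 122,000 US gal × 3.785 L/gal = 461,770 L.
Available chlorine delivered: 1990 g × 0.883 = 1757 g as Cl₂.
Concentration rise: 1757 g / 461,770 L = 3.805 mg/L = 3.81 ppm.
Final FC: 0.5 + 3.81 = 4.31 ppm.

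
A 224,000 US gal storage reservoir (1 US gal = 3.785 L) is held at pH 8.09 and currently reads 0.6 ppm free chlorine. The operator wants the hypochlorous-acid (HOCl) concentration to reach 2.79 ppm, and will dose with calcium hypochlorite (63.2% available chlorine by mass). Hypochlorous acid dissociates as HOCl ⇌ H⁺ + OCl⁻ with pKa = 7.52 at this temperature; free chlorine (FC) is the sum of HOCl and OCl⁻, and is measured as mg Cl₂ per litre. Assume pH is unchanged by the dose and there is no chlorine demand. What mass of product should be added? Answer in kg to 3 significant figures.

16.8 kg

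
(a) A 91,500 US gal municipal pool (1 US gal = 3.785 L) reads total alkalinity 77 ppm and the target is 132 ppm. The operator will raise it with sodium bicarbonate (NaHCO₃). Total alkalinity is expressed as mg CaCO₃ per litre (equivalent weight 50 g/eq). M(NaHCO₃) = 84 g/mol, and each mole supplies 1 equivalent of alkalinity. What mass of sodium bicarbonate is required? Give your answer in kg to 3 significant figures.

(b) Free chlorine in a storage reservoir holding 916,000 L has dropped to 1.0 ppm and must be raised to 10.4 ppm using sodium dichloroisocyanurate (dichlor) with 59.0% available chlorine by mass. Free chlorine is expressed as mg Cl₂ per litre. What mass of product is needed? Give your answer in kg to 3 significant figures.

(a) 32.0 kg; (b) 14.6 kg

(a) Volume: 91,500 US gal × 3.785 L/gal = 346,328 L.
(a) Alkalinity to add: (132 − 77) = 55 mg/L as CaCO₃ × 346,328 L = 19,050 g as CaCO₃.
(a) Equivalents: 19,050 g ÷ 50 g/eq = 381 eq.
(a) NaHCO₃ supplies 1 eq per mole → 381 mol.
(a) Mass: 381 mol × 84 g/mol = 32,000 g.

(b) Chlorine deficit: 10.4 − 1.0 = 9.4 ppm = 9.4 mg/L as Cl₂.
(b) Cl₂ equivalent needed: 9.4 mg/L × 916,000 L = 8,610,000 mg = 8610 g.
(b) Product at 59.0% available chlorine: 8610 / 0.59 = 14,590 g.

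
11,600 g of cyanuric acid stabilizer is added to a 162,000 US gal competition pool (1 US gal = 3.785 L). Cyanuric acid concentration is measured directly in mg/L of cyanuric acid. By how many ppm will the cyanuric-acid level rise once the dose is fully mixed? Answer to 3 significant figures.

Volume: 162,000 US gal × 3.785 L/gal = 613,170 L.
Rise: 11,600 g / 613,170 L × 1000 = 18.92 mg/L.

18.9 ppm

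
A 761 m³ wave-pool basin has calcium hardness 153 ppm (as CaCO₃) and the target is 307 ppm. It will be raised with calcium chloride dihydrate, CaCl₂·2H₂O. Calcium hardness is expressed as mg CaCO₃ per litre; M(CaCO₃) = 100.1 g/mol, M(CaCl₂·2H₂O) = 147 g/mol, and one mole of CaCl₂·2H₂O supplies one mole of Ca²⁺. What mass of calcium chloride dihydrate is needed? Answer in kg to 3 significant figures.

Volume: 761 m³ = 761,000 L.
Hardness to add: (307 − 153) = 154 mg/L as CaCO₃ × 761,000 L = 117,200 g as CaCO₃.
Moles of Ca²⁺ (1 mol Ca²⁺ ≡ 1 mol CaCO₃): 117,200 / 100.1 g/mol = 1171 mol.
Mass of CaCl₂·2H₂O: 1171 × 147 = 172,100 g.

172 kg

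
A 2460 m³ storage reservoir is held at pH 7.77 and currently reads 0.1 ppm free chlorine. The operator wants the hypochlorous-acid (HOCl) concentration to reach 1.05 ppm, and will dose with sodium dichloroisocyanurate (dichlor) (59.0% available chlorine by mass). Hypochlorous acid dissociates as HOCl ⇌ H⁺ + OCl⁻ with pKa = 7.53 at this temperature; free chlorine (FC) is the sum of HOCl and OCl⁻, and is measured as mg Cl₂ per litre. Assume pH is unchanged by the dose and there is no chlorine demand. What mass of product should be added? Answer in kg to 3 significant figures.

Volume: 2460 m³ = 2,460,000 L.
[OCl⁻]/[HOCl] = 10^(pH − pKa) = 10^(7.77 − 7.53) = 1.738; fraction as HOCl = 1/(1 + 1.738) = 0.3653.
Free chlorine required for 1.05 ppm HOCl: 1.05 / 0.3653 = 2.875 ppm.
FC to add: 2.875 − 0.1 = 2.775 mg/L as Cl₂.
Cl₂ equivalent: 2.775 mg/L × 2,460,000 L = 6826 g.
Product at 59.0% available Cl: 6826 / 0.59 = 11,570 g.

11.6 kg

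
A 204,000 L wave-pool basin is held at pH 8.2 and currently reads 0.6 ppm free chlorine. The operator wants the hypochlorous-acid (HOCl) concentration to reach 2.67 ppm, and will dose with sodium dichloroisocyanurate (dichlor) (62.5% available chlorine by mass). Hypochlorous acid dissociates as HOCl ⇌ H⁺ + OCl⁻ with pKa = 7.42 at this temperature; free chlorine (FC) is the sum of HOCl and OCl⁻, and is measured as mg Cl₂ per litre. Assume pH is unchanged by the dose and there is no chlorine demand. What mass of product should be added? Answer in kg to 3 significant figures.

5.93 kg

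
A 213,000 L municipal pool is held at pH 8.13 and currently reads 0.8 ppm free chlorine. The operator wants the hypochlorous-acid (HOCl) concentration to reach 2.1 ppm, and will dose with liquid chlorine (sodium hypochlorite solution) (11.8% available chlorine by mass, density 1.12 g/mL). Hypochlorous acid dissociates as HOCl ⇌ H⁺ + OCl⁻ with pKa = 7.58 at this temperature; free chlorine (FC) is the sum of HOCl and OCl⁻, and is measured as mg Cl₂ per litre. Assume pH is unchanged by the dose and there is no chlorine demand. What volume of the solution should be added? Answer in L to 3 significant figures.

[OCl⁻]/[HOCl] = 10^(pH − pKa) = 10^(8.13 − 7.58) = 3.548; fraction as HOCl = 1/(1 + 3.548) = 0.2199.
Free chlorine required for 2.1 ppm HOCl: 2.1 / 0.2199 = 9.551 ppm.
FC to add: 9.551 − 0.8 = 8.751 mg/L as Cl₂.
Cl₂ equivalent: 8.751 mg/L × 213,000 L = 1864 g.
Product at 11.8% available Cl: 1864 / 0.118 = 15,800 g.
Volume: 15,800 g ÷ 1.12 g/mL = 14,100 mL.

14.1 L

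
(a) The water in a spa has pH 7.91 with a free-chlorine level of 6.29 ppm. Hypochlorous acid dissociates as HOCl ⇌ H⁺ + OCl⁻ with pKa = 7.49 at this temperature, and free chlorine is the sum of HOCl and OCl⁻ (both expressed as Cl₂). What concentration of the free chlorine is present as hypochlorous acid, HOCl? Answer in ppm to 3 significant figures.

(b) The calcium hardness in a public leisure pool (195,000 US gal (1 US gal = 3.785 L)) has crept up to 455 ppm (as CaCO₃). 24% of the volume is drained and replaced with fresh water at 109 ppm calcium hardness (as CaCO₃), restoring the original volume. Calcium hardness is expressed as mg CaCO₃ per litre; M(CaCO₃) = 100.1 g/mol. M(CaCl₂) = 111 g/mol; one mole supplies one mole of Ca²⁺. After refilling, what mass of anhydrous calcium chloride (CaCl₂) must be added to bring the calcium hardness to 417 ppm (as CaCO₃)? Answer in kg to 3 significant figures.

(a) 1.73 ppm; (b) 36.9 kg

(a) [OCl⁻]/[HOCl] = 10^(pH − pKa) = 10^(7.91 − 7.49) = 10^0.42 = 2.63.
(a) Fraction as HOCl = 1 / (1 + 2.63) = 0.2755.
(a) HOCl = 0.2755 × 6.29 ppm = 1.733 ppm.

(b) Volume: 195,000 US gal × 3.785 L/gal = 738,075 L.
(b) After draining 24% and refilling: 455 × 0.76 + 109 × 0.24 = 371.96 ppm.
(b) Deficit to target: 417 − 371.96 = 45.04 mg/L.
(b) As CaCO₃: 45.04 mg/L × 738,075 L = 33,240 g; ÷ 100.1 = 332.1 mol Ca²⁺.
(b) Mass: 332.1 × 111 = 36,860 g.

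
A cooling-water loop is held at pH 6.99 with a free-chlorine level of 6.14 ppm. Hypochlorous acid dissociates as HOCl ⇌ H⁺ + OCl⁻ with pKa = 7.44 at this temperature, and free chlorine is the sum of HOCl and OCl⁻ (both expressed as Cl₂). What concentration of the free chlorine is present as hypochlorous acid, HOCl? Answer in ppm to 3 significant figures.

[OCl⁻]/[HOCl] = 10^(pH − pKa) = 10^(6.99 − 7.44) = 10^-0.45 = 0.3548.
Fraction as HOCl = 1 / (1 + 0.3548) = 0.7381.
HOCl = 0.7381 × 6.14 ppm = 4.532 ppm.

4.53 ppm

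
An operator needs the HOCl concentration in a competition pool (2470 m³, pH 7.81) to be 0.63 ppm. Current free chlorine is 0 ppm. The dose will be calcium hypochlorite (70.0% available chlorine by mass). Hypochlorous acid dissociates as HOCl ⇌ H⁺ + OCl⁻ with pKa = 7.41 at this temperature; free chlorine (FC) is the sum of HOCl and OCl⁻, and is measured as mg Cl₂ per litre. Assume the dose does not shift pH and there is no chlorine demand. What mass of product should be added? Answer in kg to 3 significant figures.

Volume: 2470 m³ = 2,470,000 L.
[OCl⁻]/[HOCl] = 10^(pH − pKa) = 10^(7.81 − 7.41) = 2.512; fraction as HOCl = 1/(1 + 2.512) = 0.2847.
Free chlorine required for 0.63 ppm HOCl: 0.63 / 0.2847 = 2.212 ppm.
FC to add: 2.212 − 0 = 2.212 mg/L as Cl₂.
Cl₂ equivalent: 2.212 mg/L × 2,470,000 L = 5465 g.
Product at 70.0% available Cl: 5465 / 0.7 = 7807 g.

7.81 kg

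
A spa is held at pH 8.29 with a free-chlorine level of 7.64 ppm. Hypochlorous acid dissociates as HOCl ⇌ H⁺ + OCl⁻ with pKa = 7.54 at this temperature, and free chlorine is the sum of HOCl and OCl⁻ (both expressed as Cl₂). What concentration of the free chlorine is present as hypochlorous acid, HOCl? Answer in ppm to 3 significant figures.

[OCl⁻]/[HOCl] = 10^(pH − pKa) = 10^(8.29 − 7.54) = 10^0.75 = 5.623.
Fraction as HOCl = 1 / (1 + 5.623) = 0.151.
HOCl = 0.151 × 7.64 ppm = 1.153 ppm.

1.15 ppm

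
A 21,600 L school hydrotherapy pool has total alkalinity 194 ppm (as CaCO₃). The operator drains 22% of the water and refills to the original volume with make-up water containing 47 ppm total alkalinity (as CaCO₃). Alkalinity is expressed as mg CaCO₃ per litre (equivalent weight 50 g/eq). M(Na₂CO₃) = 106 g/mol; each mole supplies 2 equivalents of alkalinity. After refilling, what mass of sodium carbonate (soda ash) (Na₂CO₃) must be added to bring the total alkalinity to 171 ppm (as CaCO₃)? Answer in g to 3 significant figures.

214 g

After draining 22% and refilling: 194 × 0.78 + 47 × 0.22 = 161.66 ppm.
Deficit to target: 171 − 161.66 = 9.34 mg/L.
As CaCO₃: 9.34 mg/L × 21,600 L = 201.7 g; ÷ 50 g/eq ÷ 2 = 2.017 mol Na₂CO₃.
Mass: 2.017 × 106 = 213.8 g.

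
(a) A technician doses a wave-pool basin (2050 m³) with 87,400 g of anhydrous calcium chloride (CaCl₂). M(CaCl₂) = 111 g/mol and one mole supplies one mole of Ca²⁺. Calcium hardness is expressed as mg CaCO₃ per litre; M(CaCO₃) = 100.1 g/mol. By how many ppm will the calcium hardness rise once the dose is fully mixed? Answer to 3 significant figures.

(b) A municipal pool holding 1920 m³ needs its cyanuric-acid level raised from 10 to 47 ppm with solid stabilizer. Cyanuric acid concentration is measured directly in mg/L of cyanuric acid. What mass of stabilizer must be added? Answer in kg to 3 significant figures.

(a) Volume: 2050 m³ = 2,050,000 L.
(a) Moles of Ca²⁺: 87,400 g ÷ 111 g/mol = 787.4 mol.
(a) As CaCO₃: 787.4 mol × 100.1 g/mol = 78,820 g.
(a) Rise: 78,820 g / 2,050,000 L × 1000 = 38.45 mg/L.

(b) Volume: 1920 m³ = 1,920,000 L.
(b) CYA to add: (47 − 10) = 37 mg/L × 1,920,000 L = 71,040 g cyanuric acid.

(a) 38.4 ppm; (b) 71.0 kg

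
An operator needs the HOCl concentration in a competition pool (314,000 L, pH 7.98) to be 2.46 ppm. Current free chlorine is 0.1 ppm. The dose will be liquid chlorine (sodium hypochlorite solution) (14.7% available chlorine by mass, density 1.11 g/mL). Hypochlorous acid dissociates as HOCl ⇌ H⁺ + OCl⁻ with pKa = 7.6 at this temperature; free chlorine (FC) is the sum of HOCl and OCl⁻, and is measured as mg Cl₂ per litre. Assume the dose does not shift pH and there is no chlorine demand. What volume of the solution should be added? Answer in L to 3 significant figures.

[OCl⁻]/[HOCl] = 10^(pH − pKa) = 10^(7.98 − 7.6) = 2.399; fraction as HOCl = 1/(1 + 2.399) = 0.2942.
Free chlorine required for 2.46 ppm HOCl: 2.46 / 0.2942 = 8.361 ppm.
FC to add: 8.361 − 0.1 = 8.261 mg/L as Cl₂.
Cl₂ equivalent: 8.261 mg/L × 314,000 L = 2594 g.
Product at 14.7% available Cl: 2594 / 0.147 = 17,650 g.
Volume: 17,650 g ÷ 1.11 g/mL = 15,900 mL.

15.9 L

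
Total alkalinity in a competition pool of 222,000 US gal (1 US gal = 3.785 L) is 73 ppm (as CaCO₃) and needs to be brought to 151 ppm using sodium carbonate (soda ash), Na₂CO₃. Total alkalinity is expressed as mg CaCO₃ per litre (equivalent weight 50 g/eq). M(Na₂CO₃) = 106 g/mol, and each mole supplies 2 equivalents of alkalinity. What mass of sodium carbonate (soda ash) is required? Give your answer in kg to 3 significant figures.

Volume: 222,000 US gal × 3.785 L/gal = 840,270 L.
Alkalinity to add: (151 − 73) = 78 mg/L as CaCO₃ × 840,270 L = 65,540 g as CaCO₃.
Equivalents: 65,540 g ÷ 50 g/eq = 1311 eq.
Each mole of Na₂CO₃ supplies 2 eq, so 1311 / 2 = 655.4 mol.
Mass: 655.4 mol × 106 g/mol = 69,470 g.

69.5 kg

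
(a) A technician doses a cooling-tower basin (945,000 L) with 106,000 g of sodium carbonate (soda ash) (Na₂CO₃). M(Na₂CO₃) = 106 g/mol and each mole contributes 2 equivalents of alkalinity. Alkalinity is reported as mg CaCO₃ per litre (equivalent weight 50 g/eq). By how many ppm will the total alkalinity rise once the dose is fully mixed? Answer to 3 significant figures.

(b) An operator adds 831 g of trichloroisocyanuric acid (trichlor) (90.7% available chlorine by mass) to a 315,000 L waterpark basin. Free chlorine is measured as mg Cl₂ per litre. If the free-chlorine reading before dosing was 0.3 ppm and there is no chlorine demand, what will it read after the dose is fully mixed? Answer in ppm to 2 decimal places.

(a) 106 ppm; (b) 2.69 ppm

(a) Moles of Na₂CO₃: 106,000 g ÷ 106 g/mol = 1000 mol → 2000 eq of alkalinity.
(a) As CaCO₃: 2000 eq × 50 g/eq = 100,000 g.
(a) Rise: 100,000 g / 945,000 L × 1000 = 105.8 mg/L.

(b) Available chlorine delivered: 831 g × 0.907 = 753.7 g as Cl₂.
(b) Concentration rise: 753.7 g / 315,000 L = 2.393 mg/L = 2.39 ppm.
(b) Final FC: 0.3 + 2.39 = 2.69 ppm.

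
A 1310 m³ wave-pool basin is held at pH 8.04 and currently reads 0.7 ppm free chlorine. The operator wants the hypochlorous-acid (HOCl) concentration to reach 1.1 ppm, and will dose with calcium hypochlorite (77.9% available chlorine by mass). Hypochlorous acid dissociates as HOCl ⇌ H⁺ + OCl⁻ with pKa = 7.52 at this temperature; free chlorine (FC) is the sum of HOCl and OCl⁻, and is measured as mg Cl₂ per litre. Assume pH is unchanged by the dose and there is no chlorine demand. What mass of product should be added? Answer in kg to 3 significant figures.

Volume: 1310 m³ = 1,310,000 L.
[OCl⁻]/[HOCl] = 10^(pH − pKa) = 10^(8.04 − 7.52) = 3.311; fraction as HOCl = 1/(1 + 3.311) = 0.2319.
Free chlorine required for 1.1 ppm HOCl: 1.1 / 0.2319 = 4.742 ppm.
FC to add: 4.742 − 0.7 = 4.042 mg/L as Cl₂.
Cl₂ equivalent: 4.042 mg/L × 1,310,000 L = 5296 g.
Product at 77.9% available Cl: 5296 / 0.779 = 6798 g.

6.80 kg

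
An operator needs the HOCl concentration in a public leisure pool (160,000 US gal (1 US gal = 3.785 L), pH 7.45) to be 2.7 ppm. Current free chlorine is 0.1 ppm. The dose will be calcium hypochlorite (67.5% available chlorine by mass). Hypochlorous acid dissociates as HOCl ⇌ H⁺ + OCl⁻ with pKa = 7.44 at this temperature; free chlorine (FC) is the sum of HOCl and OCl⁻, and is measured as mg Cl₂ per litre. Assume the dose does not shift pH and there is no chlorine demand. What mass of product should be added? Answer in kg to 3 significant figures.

4.81 kg

Volume: 160,000 US gal × 3.785 L/gal = 605,600 L.
[OCl⁻]/[HOCl] = 10^(pH − pKa) = 10^(7.45 − 7.44) = 1.023; fraction as HOCl = 1/(1 + 1.023) = 0.4942.
Free chlorine required for 2.7 ppm HOCl: 2.7 / 0.4942 = 5.463 ppm.
FC to add: 5.463 − 0.1 = 5.363 mg/L as Cl₂.
Cl₂ equivalent: 5.363 mg/L × 605,600 L = 3248 g.
Product at 67.5% available Cl: 3248 / 0.675 = 4812 g.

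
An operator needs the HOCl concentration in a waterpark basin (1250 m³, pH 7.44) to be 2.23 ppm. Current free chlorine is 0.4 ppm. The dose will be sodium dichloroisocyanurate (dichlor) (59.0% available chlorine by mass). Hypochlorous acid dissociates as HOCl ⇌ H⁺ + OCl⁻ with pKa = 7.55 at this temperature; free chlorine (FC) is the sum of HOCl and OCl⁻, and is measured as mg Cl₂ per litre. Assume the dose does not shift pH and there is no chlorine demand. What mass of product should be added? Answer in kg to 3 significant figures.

7.54 kg

Volume: 1250 m³ = 1,250,000 L.
[OCl⁻]/[HOCl] = 10^(pH − pKa) = 10^(7.44 − 7.55) = 0.7762; fraction as HOCl = 1/(1 + 0.7762) = 0.563.
Free chlorine required for 2.23 ppm HOCl: 2.23 / 0.563 = 3.961 ppm.
FC to add: 3.961 − 0.4 = 3.561 mg/L as Cl₂.
Cl₂ equivalent: 3.561 mg/L × 1,250,000 L = 4451 g.
Product at 59.0% available Cl: 4451 / 0.59 = 7545 g.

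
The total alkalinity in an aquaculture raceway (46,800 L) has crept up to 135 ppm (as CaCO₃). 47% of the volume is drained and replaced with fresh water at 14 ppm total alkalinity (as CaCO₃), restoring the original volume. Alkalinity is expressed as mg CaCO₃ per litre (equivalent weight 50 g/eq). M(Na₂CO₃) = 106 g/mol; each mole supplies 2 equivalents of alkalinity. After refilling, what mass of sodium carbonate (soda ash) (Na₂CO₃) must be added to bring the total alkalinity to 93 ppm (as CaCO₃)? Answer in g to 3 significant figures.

After draining 47% and refilling: 135 × 0.53 + 14 × 0.47 = 78.13 ppm.
Deficit to target: 93 − 78.13 = 14.87 mg/L.
As CaCO₃: 14.87 mg/L × 46,800 L = 695.9 g; ÷ 50 g/eq ÷ 2 = 6.959 mol Na₂CO₃.
Mass: 6.959 × 106 = 737.7 g.

738 g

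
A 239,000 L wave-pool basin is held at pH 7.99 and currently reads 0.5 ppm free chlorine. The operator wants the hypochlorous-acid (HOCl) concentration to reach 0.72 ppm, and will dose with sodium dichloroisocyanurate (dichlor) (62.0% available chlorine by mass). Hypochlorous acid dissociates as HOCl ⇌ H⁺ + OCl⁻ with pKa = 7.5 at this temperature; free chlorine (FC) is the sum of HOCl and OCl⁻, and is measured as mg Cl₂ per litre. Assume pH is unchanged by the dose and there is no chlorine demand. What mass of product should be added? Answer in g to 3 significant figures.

943 g

[OCl⁻]/[HOCl] = 10^(pH − pKa) = 10^(7.99 − 7.5) = 3.09; fraction as HOCl = 1/(1 + 3.09) = 0.2445.
Free chlorine required for 0.72 ppm HOCl: 0.72 / 0.2445 = 2.945 ppm.
FC to add: 2.945 − 0.5 = 2.445 mg/L as Cl₂.
Cl₂ equivalent: 2.445 mg/L × 239,000 L = 584.4 g.
Product at 62.0% available Cl: 584.4 / 0.62 = 942.5 g.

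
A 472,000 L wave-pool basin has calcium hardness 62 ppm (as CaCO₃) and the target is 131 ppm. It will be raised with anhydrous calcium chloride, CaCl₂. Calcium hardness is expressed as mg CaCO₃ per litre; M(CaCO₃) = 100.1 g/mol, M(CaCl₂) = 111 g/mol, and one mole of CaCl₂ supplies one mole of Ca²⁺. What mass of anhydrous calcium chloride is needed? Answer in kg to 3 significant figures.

36.1 kg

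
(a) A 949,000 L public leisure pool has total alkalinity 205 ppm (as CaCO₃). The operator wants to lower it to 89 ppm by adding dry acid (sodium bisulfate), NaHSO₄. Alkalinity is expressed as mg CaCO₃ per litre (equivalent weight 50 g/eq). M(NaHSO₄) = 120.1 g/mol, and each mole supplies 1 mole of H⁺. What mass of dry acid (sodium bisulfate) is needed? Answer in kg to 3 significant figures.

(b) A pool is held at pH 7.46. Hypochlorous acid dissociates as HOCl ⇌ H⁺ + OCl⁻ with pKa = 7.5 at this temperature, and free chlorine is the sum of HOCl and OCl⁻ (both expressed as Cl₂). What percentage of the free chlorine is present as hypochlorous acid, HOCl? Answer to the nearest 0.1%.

(a) 264 kg; (b) 52.3%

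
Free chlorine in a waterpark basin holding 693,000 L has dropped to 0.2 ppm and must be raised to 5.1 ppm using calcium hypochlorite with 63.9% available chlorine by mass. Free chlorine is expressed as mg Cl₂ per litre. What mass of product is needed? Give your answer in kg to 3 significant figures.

Chlorine deficit: 5.1 − 0.2 = 4.9 ppm = 4.9 mg/L as Cl₂.
Cl₂ equivalent needed: 4.9 mg/L × 693,000 L = 3,396,000 mg = 3396 g.
Product at 63.9% available chlorine: 3396 / 0.639 = 5314 g.

5.31 kg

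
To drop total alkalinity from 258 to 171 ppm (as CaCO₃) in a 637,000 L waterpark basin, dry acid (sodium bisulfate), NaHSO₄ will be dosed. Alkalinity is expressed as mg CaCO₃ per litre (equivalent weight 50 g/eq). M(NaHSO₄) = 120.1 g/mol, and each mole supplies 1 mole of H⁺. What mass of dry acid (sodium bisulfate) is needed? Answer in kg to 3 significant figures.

133 kg

Alkalinity to neutralize: (258 − 171) = 87 mg/L as CaCO₃ × 637,000 L = 55,420 g as CaCO₃.
Equivalents of H⁺ required: 55,420 ÷ 50 g/eq = 1108 eq = 1108 mol NaHSO₄.
Mass of NaHSO₄: 1108 × 120.1 = 133,100 g.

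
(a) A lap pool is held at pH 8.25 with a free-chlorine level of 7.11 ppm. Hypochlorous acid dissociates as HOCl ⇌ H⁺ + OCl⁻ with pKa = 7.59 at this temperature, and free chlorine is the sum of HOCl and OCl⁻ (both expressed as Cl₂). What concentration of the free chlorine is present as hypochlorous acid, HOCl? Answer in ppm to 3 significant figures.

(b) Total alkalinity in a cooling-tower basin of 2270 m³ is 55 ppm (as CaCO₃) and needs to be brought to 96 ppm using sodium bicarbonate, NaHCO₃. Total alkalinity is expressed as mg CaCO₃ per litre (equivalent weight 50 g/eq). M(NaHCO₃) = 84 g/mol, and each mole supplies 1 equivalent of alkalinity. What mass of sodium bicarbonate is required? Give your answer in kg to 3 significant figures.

(a) 1.28 ppm; (b) 156 kg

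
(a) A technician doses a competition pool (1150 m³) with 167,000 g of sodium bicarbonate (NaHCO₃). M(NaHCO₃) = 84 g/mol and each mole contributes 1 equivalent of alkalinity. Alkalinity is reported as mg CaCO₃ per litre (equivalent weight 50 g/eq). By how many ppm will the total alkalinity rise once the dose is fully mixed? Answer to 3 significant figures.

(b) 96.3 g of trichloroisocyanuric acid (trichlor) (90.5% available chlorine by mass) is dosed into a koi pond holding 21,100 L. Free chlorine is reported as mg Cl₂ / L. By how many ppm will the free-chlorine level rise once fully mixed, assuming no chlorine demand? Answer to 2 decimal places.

(a) Volume: 1150 m³ = 1,150,000 L.
(a) Moles of NaHCO₃: 167,000 g ÷ 84 g/mol = 1988 mol → 1988 eq of alkalinity.
(a) As CaCO₃: 1988 eq × 50 g/eq = 99,400 g.
(a) Rise: 99,400 g / 1,150,000 L × 1000 = 86.44 mg/L.

(b) Available chlorine delivered: 96.3 g × 0.905 = 87.15 g as Cl₂.
(b) Concentration rise: 87.15 g / 21,100 L = 4.13 mg/L = 4.13 ppm.

(a) 86.4 ppm; (b) 4.13 ppm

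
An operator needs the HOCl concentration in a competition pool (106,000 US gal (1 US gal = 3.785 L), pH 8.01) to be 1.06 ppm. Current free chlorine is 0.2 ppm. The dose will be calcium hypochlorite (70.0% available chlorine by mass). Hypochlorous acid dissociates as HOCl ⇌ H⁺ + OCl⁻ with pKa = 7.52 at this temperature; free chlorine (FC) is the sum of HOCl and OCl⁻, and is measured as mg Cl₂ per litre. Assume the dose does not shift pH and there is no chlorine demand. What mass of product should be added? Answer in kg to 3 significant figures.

Volume: 106,000 US gal × 3.785 L/gal = 401,210 L.
[OCl⁻]/[HOCl] = 10^(pH − pKa) = 10^(8.01 − 7.52) = 3.09; fraction as HOCl = 1/(1 + 3.09) = 0.2445.
Free chlorine required for 1.06 ppm HOCl: 1.06 / 0.2445 = 4.336 ppm.
FC to add: 4.336 − 0.2 = 4.136 mg/L as Cl₂.
Cl₂ equivalent: 4.136 mg/L × 401,210 L = 1659 g.
Product at 70.0% available Cl: 1659 / 0.7 = 2370 g.

2.37 kg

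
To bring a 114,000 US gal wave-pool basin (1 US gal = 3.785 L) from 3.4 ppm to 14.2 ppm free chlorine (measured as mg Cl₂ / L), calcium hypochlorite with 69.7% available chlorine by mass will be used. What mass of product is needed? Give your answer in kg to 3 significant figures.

Volume: 114,000 US gal × 3.785 L/gal = 431,490 L.
Chlorine deficit: 14.2 − 3.4 = 10.8 ppm = 10.8 mg/L as Cl₂.
Cl₂ equivalent needed: 10.8 mg/L × 431,490 L = 4,660,000 mg = 4660 g.
Product at 69.7% available chlorine: 4660 / 0.697 = 6686 g.

6.69 kg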